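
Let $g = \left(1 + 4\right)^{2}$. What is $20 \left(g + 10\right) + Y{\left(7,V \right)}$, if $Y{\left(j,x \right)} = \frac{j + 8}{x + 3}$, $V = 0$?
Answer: $705$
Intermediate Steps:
$Y{\left(j,x \right)} = \frac{8 + j}{3 + x}$
$g = 25$ ($g = 5^{2} = 25$)
$20 \left(g + 10\right) + Y{\left(7,V \right)} = 20 \left(25 + 10\right) + \frac{8 + 7}{3 + 0} = 20 \cdot 35 + \frac{1}{3} \cdot 15 = 700 + \frac{1}{3} \cdot 15 = 700 + 5 = 705$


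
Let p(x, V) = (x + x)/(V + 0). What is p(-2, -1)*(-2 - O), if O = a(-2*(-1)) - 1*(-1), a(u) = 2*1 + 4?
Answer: -36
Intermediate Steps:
p(x, V) = 2*x/V (p(x, V) = (2*x)/V = 2*x/V)
a(u) = 6 (a(u) = 2 + 4 = 6)
O = 7 (O = 6 - 1*(-1) = 6 + 1 = 7)
p(-2, -1)*(-2 - O) = (2*(-2)/(-1))*(-2 - 1*7) = (2*(-2)*(-1))*(-2 - 7) = 4*(-9) = -36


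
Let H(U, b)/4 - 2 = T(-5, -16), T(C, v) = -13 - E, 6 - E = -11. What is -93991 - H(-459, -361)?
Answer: -93879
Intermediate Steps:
E = 17 (E = 6 - 1*(-11) = 6 + 11 = 17)
T(C, v) = -30 (T(C, v) = -13 - 1*17 = -13 - 17 = -30)
H(U, b) = -112 (H(U, b) = 8 + 4*(-30) = 8 - 120 = -112)
-93991 - H(-459, -361) = -93991 - 1*(-112) = -93991 + 112 = -93879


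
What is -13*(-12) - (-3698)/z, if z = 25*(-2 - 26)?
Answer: 52751/350 ≈ 150.72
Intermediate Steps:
z = -700 (z = 25*(-28) = -700)
-13*(-12) - (-3698)/z = -13*(-12) - (-3698)/(-700) = 156 - (-3698)*(-1)/700 = 156 - 1*1849/350 = 156 - 1849/350 = 52751/350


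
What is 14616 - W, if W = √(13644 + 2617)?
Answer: 14616 - √16261 ≈ 14488.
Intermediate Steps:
W = √16261 ≈ 127.52
14616 - W = 14616 - √16261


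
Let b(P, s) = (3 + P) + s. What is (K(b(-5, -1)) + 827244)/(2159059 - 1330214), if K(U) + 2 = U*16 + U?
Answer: 827191/828845 ≈ 0.99800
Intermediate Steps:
b(P, s) = 3 + P + s
K(U) = -2 + 17*U (K(U) = -2 + (U*16 + U) = -2 + (16*U + U) = -2 + 17*U)
(K(b(-5, -1)) + 827244)/(2159059 - 1330214) = ((-2 + 17*(3 - 5 - 1)) + 827244)/(2159059 - 1330214) = ((-2 + 17*(-3)) + 827244)/828845 = ((-2 - 51) + 827244)*(1/828845) = (-53 + 827244)*(1/828845) = 827191*(1/828845) = 827191/828845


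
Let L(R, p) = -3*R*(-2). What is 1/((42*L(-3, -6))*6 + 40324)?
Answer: 1/35788 ≈ 2.7942e-5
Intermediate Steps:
L(R, p) = 6*R
1/((42*L(-3, -6))*6 + 40324) = 1/((42*(6*(-3)))*6 + 40324) = 1/((42*(-18))*6 + 40324) = 1/(-756*6 + 40324) = 1/(-4536 + 40324) = 1/35788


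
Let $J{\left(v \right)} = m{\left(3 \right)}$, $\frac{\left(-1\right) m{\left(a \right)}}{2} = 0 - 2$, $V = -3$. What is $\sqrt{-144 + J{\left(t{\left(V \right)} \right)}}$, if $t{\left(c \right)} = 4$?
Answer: $2 i \sqrt{35} \approx 11.832 i$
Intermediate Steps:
$m{\left(a \right)} = 4$ ($m{\left(a \right)} = - 2 \left(0 - 2\right) = \left(-2\right) \left(-2\right) = 4$)
$J{\left(v \right)} = 4$
$\sqrt{-144 + J{\left(t{\left(V \right)} \right)}} = \sqrt{-144 + 4} = \sqrt{-140} = 2 i \sqrt{35}$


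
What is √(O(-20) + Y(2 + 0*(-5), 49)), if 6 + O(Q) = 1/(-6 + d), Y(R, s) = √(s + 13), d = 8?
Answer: √(-22 + 4*√62)/2 ≈ 1.5408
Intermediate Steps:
Y(R, s) = √(13 + s)
O(Q) = -11/2 (O(Q) = -6 + 1/(-6 + 8) = -6 + 1/2 = -6 + ½ = -11/2)
√(O(-20) + Y(2 + 0*(-5), 49)) = √(-11/2 + √(13 + 49)) = √(-11/2 + √62)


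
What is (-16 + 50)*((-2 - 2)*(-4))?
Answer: 544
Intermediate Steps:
(-16 + 50)*((-2 - 2)*(-4)) = 34*(-4*(-4)) = 34*16 = 544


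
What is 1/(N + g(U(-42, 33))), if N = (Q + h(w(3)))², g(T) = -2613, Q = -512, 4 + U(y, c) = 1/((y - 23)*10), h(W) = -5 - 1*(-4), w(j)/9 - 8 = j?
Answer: 1/260556 ≈ 3.8379e-6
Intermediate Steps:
w(j) = 72 + 9*j
h(W) = -1 (h(W) = -5 + 4 = -1)
U(y, c) = -4 + 1/(10*(-23 + y)) (U(y, c) = -4 + 1/((y - 23)*10) = -4 + (⅒)/(-23 + y) = -4 + 1/(10*(-23 + y)))
N = 263169 (N = (-512 - 1)² = (-513)² = 263169)
1/(N + g(U(-42, 33))) = 1/(263169 - 2613) = 1/260556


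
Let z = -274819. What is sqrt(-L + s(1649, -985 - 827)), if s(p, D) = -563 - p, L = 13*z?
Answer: 3*sqrt(396715) ≈ 1889.6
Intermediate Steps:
L = -3572647 (L = 13*(-274819) = -3572647)
sqrt(-L + s(1649, -985 - 827)) = sqrt(-1*(-3572647) + (-563 - 1*1649)) = sqrt(3572647 + (-563 - 1649)) = sqrt(3572647 - 2212) = sqrt(3570435) = 3*sqrt(396715)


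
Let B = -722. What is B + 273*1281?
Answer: 348991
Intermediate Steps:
B + 273*1281 = -722 + 273*1281 = -722 + 349713 = 348991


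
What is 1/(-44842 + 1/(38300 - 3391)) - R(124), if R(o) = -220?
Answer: 344385628031/1565389377 ≈ 220.00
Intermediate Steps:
1/(-44842 + 1/(38300 - 3391)) - R(124) = 1/(-44842 + 1/(38300 - 3391)) - 1*(-220) = 1/(-44842 + 1/34909) + 220 = 1/(-1565389377/34909) + 220 = -34909/1565389377 + 220 = 344385628031/1565389377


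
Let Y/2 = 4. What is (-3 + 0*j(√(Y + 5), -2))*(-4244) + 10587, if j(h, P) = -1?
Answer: 23319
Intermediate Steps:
Y = 8 (Y = 2*4 = 8)
(-3 + 0*j(√(Y + 5), -2))*(-4244) + 10587 = (-3 + 0*(-1))*(-4244) + 10587 = (-3 + 0)*(-4244) + 10587 = -3*(-4244) + 10587 = 12732 + 10587 = 23319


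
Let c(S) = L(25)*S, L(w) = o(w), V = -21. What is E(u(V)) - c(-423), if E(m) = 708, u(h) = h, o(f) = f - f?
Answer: 708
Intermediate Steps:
o(f) = 0
L(w) = 0
c(S) = 0 (c(S) = 0*S = 0)
E(u(V)) - c(-423) = 708 - 1*0 = 708 + 0 = 708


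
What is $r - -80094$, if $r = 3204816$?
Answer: $3284910$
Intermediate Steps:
$r - -80094 = 3204816 - -80094 = 3204816 + 80094 = 3284910$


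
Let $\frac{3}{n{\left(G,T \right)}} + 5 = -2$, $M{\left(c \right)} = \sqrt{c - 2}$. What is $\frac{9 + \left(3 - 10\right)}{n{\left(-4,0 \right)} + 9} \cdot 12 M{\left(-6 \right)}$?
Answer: $\frac{28 i \sqrt{2}}{5} \approx 7.9196 i$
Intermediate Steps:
$M{\left(c \right)} = \sqrt{-2 + c}$
$n{\left(G,T \right)} = - \frac{3}{7}$ ($n{\left(G,T \right)} = \frac{3}{-5 - 2} = \frac{3}{-7} = 3 \left(- \frac{1}{7}\right) = - \frac{3}{7}$)
$\frac{9 + \left(3 - 10\right)}{n{\left(-4,0 \right)} + 9} \cdot 12 M{\left(-6 \right)} = \frac{9 + \left(3 - 10\right)}{- \frac{3}{7} + 9} \cdot 12 \sqrt{-2 - 6} = \frac{9 + \left(3 - 10\right)}{\frac{60}{7}} \cdot 12 \sqrt{-8} = \left(9 - 7\right) \frac{7}{60} \cdot 12 \cdot 2 i \sqrt{2} = 2 \cdot \frac{7}{60} \cdot 12 \cdot 2 i \sqrt{2} = \frac{7}{30} \cdot 12 \cdot 2 i \sqrt{2} = \frac{14 \cdot 2 i \sqrt{2}}{5} = \frac{28 i \sqrt{2}}{5}$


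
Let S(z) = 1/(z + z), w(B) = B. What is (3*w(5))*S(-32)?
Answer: -15/64 ≈ -0.23438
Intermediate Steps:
S(z) = 1/(2*z)
(3*w(5))*S(-32) = (3*5)*((½)/(-32)) = 15*((½)*(-1/32)) = 15*(-1/64) = -15/64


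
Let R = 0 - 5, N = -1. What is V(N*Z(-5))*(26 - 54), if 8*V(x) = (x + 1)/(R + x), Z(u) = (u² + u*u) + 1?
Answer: -25/8 ≈ -3.1250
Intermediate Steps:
Z(u) = 1 + 2*u² (Z(u) = (u² + u²) + 1 = 2*u² + 1 = 1 + 2*u²)
R = -5
V(x) = (1 + x)/(8*(-5 + x)) (V(x) = ((x + 1)/(-5 + x))/8 = ((1 + x)/(-5 + x))/8 = (1 + x)/(8*(-5 + x)))
V(N*Z(-5))*(26 - 54) = ((1 - (1 + 2*(-5)²))/(8*(-5 - (1 + 2*(-5)²))))*(26 - 54) = ((1 - (1 + 2*25))/(8*(-5 - (1 + 2*25))))*(-28) = ((1 - (1 + 50))/(8*(-5 - (1 + 50))))*(-28) = ((1 - 1*51)/(8*(-5 - 1*51)))*(-28) = ((1 - 51)/(8*(-5 - 51)))*(-28) = ((⅛)*(-50)/(-56))*(-28) = ((⅛)*(-1/56)*(-50))*(-28) = (25/224)*(-28) = -25/8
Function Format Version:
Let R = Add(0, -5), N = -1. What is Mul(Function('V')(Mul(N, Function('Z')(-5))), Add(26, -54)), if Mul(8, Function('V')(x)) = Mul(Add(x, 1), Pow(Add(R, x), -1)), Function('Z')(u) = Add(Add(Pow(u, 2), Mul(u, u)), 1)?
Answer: Rational(-25, 8) ≈ -3.1250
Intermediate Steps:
Function('Z')(u) = Add(1, Mul(2, Pow(u, 2))) (Function('Z')(u) = Add(Add(Pow(u, 2), Pow(u, 2)), 1) = Add(Mul(2, Pow(u, 2)), 1) = Add(1, Mul(2, Pow(u, 2))))
R = -5
Function('V')(x) = Mul(Rational(1, 8), Pow(Add(-5, x), -1), Add(1, x)) (Function('V')(x) = Mul(Rational(1, 8), Mul(Add(x, 1), Pow(Add(-5, x), -1))) = Mul(Rational(1, 8), Mul(Add(1, x), Pow(Add(-5, x), -1))) = Mul(Rational(1, 8), Mul(Pow(Add(-5, x), -1), Add(1, x))) = Mul(Rational(1, 8), Pow(Add(-5, x), -1), Add(1, x)))
Mul(Function('V')(Mul(N, Function('Z')(-5))), Add(26, -54)) = Mul(Mul(Rational(1, 8), Pow(Add(-5, Mul(-1, Add(1, Mul(2, Pow(-5, 2))))), -1), Add(1, Mul(-1, Add(1, Mul(2, Pow(-5, 2)))))), Add(26, -54)) = Mul(Mul(Rational(1, 8), Pow(Add(-5, Mul(-1, Add(1, Mul(2, 25)))), -1), Add(1, Mul(-1, Add(1, Mul(2, 25))))), -28) = Mul(Mul(Rational(1, 8), Pow(Add(-5, Mul(-1, Add(1, 50))), -1), Add(1, Mul(-1, Add(1, 50)))), -28) = Mul(Mul(Rational(1, 8), Pow(Add(-5, Mul(-1, 51)), -1), Add(1, Mul(-1, 51))), -28) = Mul(Mul(Rational(1, 8), Pow(Add(-5, -51), -1), Add(1, -51)), -28) = Mul(Mul(Rational(1, 8), Pow(-56, -1), -50), -28) = Mul(Mul(Rational(1, 8), Rational(-1, 56), -50), -28) = Mul(Rational(25, 224), -28) = Rational(-25, 8)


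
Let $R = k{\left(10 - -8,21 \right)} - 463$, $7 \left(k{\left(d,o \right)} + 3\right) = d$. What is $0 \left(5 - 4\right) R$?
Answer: $0$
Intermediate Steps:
$k{\left(d,o \right)} = -3 + \frac{d}{7}$
$R = - \frac{3244}{7}$ ($R = \left(-3 + \frac{10 - -8}{7}\right) - 463 = \left(-3 + \frac{10 + 8}{7}\right) - 463 = \left(-3 + \frac{1}{7} \cdot 18\right) - 463 = \left(-3 + \frac{18}{7}\right) - 463 = - \frac{3}{7} - 463 = - \frac{3244}{7} \approx -463.43$)
$0 \left(5 - 4\right) R = 0 \left(5 - 4\right) \left(- \frac{3244}{7}\right) = 0 \cdot 1 \left(- \frac{3244}{7}\right) = 0 \left(- \frac{3244}{7}\right) = 0$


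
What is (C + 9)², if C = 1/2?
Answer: 361/4 ≈ 90.250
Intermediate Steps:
C = ½ ≈ 0.50000
(C + 9)² = (½ + 9)² = (19/2)² = 361/4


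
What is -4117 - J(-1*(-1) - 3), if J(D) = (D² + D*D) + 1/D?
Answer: -8249/2 ≈ -4124.5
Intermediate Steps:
J(D) = 1/D + 2*D² (J(D) = (D² + D²) + 1/D = 2*D² + 1/D = 1/D + 2*D²)
-4117 - J(-1*(-1) - 3) = -4117 - (1 + 2*(-1*(-1) - 3)³)/(-1*(-1) - 3) = -4117 - (1 + 2*(1 - 3)³)/(1 - 3) = -4117 - (1 + 2*(-2)³)/(-2) = -4117 - (-1)*(1 + 2*(-8))/2 = -4117 - (-1)*(1 - 16)/2 = -4117 - (-1)*(-15)/2 = -4117 - 1*15/2 = -4117 - 15/2 = -8249/2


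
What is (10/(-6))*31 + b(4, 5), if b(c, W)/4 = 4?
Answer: -107/3 ≈ -35.667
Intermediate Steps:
b(c, W) = 16 (b(c, W) = 4*4 = 16)
(10/(-6))*31 + b(4, 5) = (10/(-6))*31 + 16 = (10*(-1/6))*31 + 16 = -5/3*31 + 16 = -155/3 + 16 = -107/3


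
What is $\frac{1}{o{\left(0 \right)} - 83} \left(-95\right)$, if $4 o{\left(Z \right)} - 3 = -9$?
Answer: $\frac{190}{169} \approx 1.1243$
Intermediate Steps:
$o{\left(Z \right)} = - \frac{3}{2}$ ($o{\left(Z \right)} = \frac{3}{4} + \frac{1}{4} \left(-9\right) = \frac{3}{4} - \frac{9}{4} = - \frac{3}{2}$)
$\frac{1}{o{\left(0 \right)} - 83} \left(-95\right) = \frac{1}{- \frac{3}{2} - 83} \left(-95\right) = \frac{1}{- \frac{169}{2}} \left(-95\right) = \left(- \frac{2}{169}\right) \left(-95\right) = \frac{190}{169}$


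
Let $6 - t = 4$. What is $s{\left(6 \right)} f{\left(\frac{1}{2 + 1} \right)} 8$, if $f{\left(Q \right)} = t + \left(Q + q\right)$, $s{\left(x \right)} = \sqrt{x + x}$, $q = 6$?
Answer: $\frac{400 \sqrt{3}}{3} \approx 230.94$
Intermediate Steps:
$s{\left(x \right)} = \sqrt{2} \sqrt{x}$ ($s{\left(x \right)} = \sqrt{2 x} = \sqrt{2} \sqrt{x}$)
$t = 2$ ($t = 6 - 4 = 2$)
$f{\left(Q \right)} = 8 + Q$ ($f{\left(Q \right)} = 2 + \left(Q + 6\right) = 2 + \left(6 + Q\right) = 8 + Q$)
$s{\left(6 \right)} f{\left(\frac{1}{2 + 1} \right)} 8 = \sqrt{2} \sqrt{6} \left(8 + \frac{1}{2 + 1}\right) 8 = 2 \sqrt{3} \left(8 + \frac{1}{3}\right) 8 = 2 \sqrt{3} \cdot \frac{25}{3} \cdot 8 = \frac{50 \sqrt{3}}{3} \cdot 8 = \frac{400 \sqrt{3}}{3}$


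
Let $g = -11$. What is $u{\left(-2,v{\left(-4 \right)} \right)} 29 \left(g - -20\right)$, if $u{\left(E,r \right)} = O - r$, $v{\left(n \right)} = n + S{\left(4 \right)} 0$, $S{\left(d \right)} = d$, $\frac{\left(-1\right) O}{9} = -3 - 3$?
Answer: $15138$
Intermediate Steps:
$O = 54$ ($O = - 9 \left(-3 - 3\right) = \left(-9\right) \left(-6\right) = 54$)
$v{\left(n \right)} = n$ ($v{\left(n \right)} = n + 4 \cdot 0 = n + 0 = n$)
$u{\left(E,r \right)} = 54 - r$
$u{\left(-2,v{\left(-4 \right)} \right)} 29 \left(g - -20\right) = \left(54 - -4\right) 29 \left(-11 - -20\right) = \left(54 + 4\right) 29 \left(-11 + 20\right) = 58 \cdot 29 \cdot 9 = 1682 \cdot 9 = 15138$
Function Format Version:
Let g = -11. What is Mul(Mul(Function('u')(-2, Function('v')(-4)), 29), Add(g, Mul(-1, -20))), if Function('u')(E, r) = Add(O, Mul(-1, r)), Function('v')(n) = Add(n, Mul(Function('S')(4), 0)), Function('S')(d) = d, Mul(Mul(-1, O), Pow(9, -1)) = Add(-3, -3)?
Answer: 15138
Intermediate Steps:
O = 54 (O = Mul(-9, Add(-3, -3)) = Mul(-9, -6) = 54)
Function('v')(n) = n (Function('v')(n) = Add(n, Mul(4, 0)) = Add(n, 0) = n)
Function('u')(E, r) = Add(54, Mul(-1, r))
Mul(Mul(Function('u')(-2, Function('v')(-4)), 29), Add(g, Mul(-1, -20))) = Mul(Mul(Add(54, Mul(-1, -4)), 29), Add(-11, Mul(-1, -20))) = Mul(Mul(Add(54, 4), 29), Add(-11, 20)) = Mul(Mul(58, 29), 9) = Mul(1682, 9) = 15138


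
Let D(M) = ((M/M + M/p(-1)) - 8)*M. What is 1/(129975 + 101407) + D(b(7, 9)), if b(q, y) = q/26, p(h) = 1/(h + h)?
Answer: -79363857/39103558 ≈ -2.0296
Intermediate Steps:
p(h) = 1/(2*h)
b(q, y) = q/26 (b(q, y) = q*(1/26) = q/26)
D(M) = M*(-7 - 2*M) (D(M) = ((M/M + M/(((½)/(-1)))) - 8)*M = ((1 + M/(((½)*(-1)))) - 8)*M = ((1 + M/(-½)) - 8)*M = ((1 + M*(-2)) - 8)*M = ((1 - 2*M) - 8)*M = (-7 - 2*M)*M = M*(-7 - 2*M))
1/(129975 + 101407) + D(b(7, 9)) = 1/(129975 + 101407) + ((1/26)*7)*(-7 - 7/13) = 1/231382 + 7*(-7 - 2*7/26)/26 = 1/231382 + 7*(-7 - 7/13)/26 = 1/231382 + (7/26)*(-98/13) = 1/231382 - 343/169 = -79363857/39103558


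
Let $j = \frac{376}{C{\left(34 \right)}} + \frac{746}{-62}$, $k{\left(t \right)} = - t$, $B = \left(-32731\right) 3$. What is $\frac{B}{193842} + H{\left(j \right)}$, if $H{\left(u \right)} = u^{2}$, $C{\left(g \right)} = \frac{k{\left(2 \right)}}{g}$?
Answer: $\frac{2546578284379259}{62094054} \approx 4.1012 \cdot 10^{7}$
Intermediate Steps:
$B = -98193$
$C{\left(g \right)} = - \frac{2}{g}$ ($C{\left(g \right)} = \frac{\left(-1\right) 2}{g} = - \frac{2}{g}$)
$j = - \frac{198525}{31}$ ($j = \frac{376}{\left(-2\right) \frac{1}{34}} + \frac{746}{-62} = \frac{376}{\left(-2\right) \frac{1}{34}} + 746 \left(- \frac{1}{62}\right) = \frac{376}{- \frac{1}{17}} - \frac{373}{31} = 376 \left(-17\right) - \frac{373}{31} = -6392 - \frac{373}{31} = - \frac{198525}{31} \approx -6404.0$)
$\frac{B}{193842} + H{\left(j \right)} = - \frac{98193}{193842} + \left(- \frac{198525}{31}\right)^{2} = \left(-98193\right) \frac{1}{193842} + \frac{39412175625}{961} = - \frac{32731}{64614} + \frac{39412175625}{961} = \frac{2546578284379259}{62094054}$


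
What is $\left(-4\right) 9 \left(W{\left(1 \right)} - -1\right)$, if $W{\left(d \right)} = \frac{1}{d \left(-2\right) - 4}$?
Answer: $-30$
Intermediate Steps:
$W{\left(d \right)} = \frac{1}{-4 - 2 d}$ ($W{\left(d \right)} = \frac{1}{- 2 d - 4} = \frac{1}{-4 - 2 d}$)
$\left(-4\right) 9 \left(W{\left(1 \right)} - -1\right) = \left(-4\right) 9 \left(- \frac{1}{4 + 2 \cdot 1} - -1\right) = - 36 \left(- \frac{1}{4 + 2} + 1\right) = - 36 \left(- \frac{1}{6} + 1\right) = \left(-36\right) \frac{5}{6} = -30$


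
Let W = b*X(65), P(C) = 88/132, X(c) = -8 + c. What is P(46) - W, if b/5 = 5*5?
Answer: -21373/3 ≈ -7124.3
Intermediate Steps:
P(C) = ⅔ (P(C) = 88*(1/132) = ⅔)
b = 125 (b = 5*(5*5) = 5*25 = 125)
W = 7125 (W = 125*(-8 + 65) = 125*57 = 7125)
P(46) - W = ⅔ - 1*7125 = ⅔ - 7125 = -21373/3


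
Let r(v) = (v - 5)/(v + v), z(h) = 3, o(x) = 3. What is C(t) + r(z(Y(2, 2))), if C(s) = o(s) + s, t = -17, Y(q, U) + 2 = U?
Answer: -43/3 ≈ -14.333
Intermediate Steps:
Y(q, U) = -2 + U
r(v) = (-5 + v)/(2*v) (r(v) = (-5 + v)/((2*v)) = (-5 + v)*(1/(2*v)) = (-5 + v)/(2*v))
C(s) = 3 + s
C(t) + r(z(Y(2, 2))) = (3 - 17) + (½)*(-5 + 3)/3 = -14 + (½)*(⅓)*(-2) = -14 - ⅓ = -43/3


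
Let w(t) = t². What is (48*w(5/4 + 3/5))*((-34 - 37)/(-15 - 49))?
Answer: 291597/1600 ≈ 182.25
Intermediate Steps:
(48*w(5/4 + 3/5))*((-34 - 37)/(-15 - 49)) = (48*(5/4 + 3/5)²)*((-34 - 37)/(-15 - 49)) = (48*(5*(¼) + 3*(⅕))²)*(-71/(-64)) = (48*(5/4 + ⅗)²)*(-71*(-1/64)) = (48*(37/20)²)*(71/64) = (48*(1369/400))*(71/64) = (4107/25)*(71/64) = 291597/1600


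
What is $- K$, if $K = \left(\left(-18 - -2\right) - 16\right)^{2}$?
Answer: $-1024$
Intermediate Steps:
$K = 1024$ ($K = \left(\left(-18 + 2\right) - 16\right)^{2} = \left(-16 - 16\right)^{2} = \left(-32\right)^{2} = 1024$)
$- K = \left(-1\right) 1024 = -1024$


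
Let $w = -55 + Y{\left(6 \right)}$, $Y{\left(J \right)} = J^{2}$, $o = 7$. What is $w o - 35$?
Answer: $-168$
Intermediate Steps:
$w = -19$ ($w = -55 + 6^{2} = -55 + 36 = -19$)
$w o - 35 = \left(-19\right) 7 - 35 = -133 - 35 = -168$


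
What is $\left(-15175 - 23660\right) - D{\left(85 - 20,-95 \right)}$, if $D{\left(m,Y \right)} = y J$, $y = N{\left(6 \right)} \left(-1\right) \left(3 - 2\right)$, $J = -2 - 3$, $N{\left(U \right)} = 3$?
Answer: $-38850$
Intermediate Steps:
$J = -5$
$y = -3$ ($y = 3 \left(-1\right) \left(3 - 2\right) = \left(-3\right) 1 = -3$)
$D{\left(m,Y \right)} = 15$ ($D{\left(m,Y \right)} = \left(-3\right) \left(-5\right) = 15$)
$\left(-15175 - 23660\right) - D{\left(85 - 20,-95 \right)} = \left(-15175 - 23660\right) - 15 = -38835 - 15 = -38850$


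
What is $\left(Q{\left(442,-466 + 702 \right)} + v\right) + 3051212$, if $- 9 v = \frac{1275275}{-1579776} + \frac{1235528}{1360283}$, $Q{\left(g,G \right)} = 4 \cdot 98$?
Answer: $\frac{59019491800781894185}{19340481929472} \approx 3.0516 \cdot 10^{6}$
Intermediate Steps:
$Q{\left(g,G \right)} = 392$
$v = - \frac{217122578903}{19340481929472}$ ($v = - \frac{\frac{1275275}{-1579776} + \frac{1235528}{1360283}}{9} = - \frac{1275275 \left(- \frac{1}{1579776}\right) + 1235528 \cdot \frac{1}{1360283}}{9} = - \frac{- \frac{1275275}{1579776} + \frac{1235528}{1360283}}{9} = \left(- \frac{1}{9}\right) \frac{217122578903}{2148942436608} = - \frac{217122578903}{19340481929472} \approx -0.011226$)
$\left(Q{\left(442,-466 + 702 \right)} + v\right) + 3051212 = \left(392 - \frac{217122578903}{19340481929472}\right) + 3051212 = \frac{7581251793774121}{19340481929472} + 3051212 = \frac{59019491800781894185}{19340481929472}$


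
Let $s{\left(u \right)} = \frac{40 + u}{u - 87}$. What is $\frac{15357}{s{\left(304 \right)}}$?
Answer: $\frac{3332469}{344} \approx 9687.4$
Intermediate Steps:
$s{\left(u \right)} = \frac{40 + u}{-87 + u}$
$\frac{15357}{s{\left(304 \right)}} = \frac{15357}{\frac{1}{-87 + 304} \left(40 + 304\right)} = \frac{15357}{\frac{1}{217} \cdot 344} = \frac{15357}{\frac{344}{217}} = 15357 \cdot \frac{217}{344} = \frac{3332469}{344}$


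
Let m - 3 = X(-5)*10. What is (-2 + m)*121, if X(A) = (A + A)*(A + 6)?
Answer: -11979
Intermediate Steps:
X(A) = 2*A*(6 + A) (X(A) = (2*A)*(6 + A) = 2*A*(6 + A))
m = -97 (m = 3 + (2*(-5)*(6 - 5))*10 = 3 + (2*(-5)*1)*10 = 3 - 10*10 = 3 - 100 = -97)
(-2 + m)*121 = (-2 - 97)*121 = -99*121 = -11979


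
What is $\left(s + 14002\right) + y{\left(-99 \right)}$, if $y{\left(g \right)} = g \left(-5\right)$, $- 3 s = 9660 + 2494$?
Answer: $\frac{31337}{3} \approx 10446.0$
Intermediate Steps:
$s = - \frac{12154}{3}$ ($s = - \frac{9660 + 2494}{3} = \left(- \frac{1}{3}\right) 12154 = - \frac{12154}{3} \approx -4051.3$)
$y{\left(g \right)} = - 5 g$
$\left(s + 14002\right) + y{\left(-99 \right)} = \left(- \frac{12154}{3} + 14002\right) - -495 = \frac{29852}{3} + 495 = \frac{31337}{3}$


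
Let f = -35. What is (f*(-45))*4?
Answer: 6300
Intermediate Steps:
(f*(-45))*4 = -35*(-45)*4 = 1575*4 = 6300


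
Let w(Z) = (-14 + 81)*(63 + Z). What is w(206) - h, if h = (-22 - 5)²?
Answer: 17294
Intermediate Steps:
h = 729 (h = (-27)² = 729)
w(Z) = 4221 + 67*Z (w(Z) = 67*(63 + Z) = 4221 + 67*Z)
w(206) - h = (4221 + 67*206) - 1*729 = (4221 + 13802) - 729 = 18023 - 729 = 17294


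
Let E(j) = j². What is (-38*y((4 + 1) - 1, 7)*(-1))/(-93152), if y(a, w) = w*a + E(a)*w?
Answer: -665/11644 ≈ -0.057111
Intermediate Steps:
y(a, w) = a*w + w*a² (y(a, w) = w*a + a²*w = a*w + w*a²)
(-38*y((4 + 1) - 1, 7)*(-1))/(-93152) = (-38*((4 + 1) - 1)*7*(1 + ((4 + 1) - 1))*(-1))/(-93152) = (-38*(5 - 1)*7*(1 + (5 - 1))*(-1))*(-1/93152) = (-152*7*(1 + 4)*(-1))*(-1/93152) = (-152*7*5*(-1))*(-1/93152) = (-38*140*(-1))*(-1/93152) = -5320*(-1)*(-1/93152) = 5320*(-1/93152) = -665/11644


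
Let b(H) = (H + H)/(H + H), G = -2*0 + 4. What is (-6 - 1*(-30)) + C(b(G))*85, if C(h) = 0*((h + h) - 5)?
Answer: 24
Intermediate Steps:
G = 4 (G = 0 + 4 = 4)
b(H) = 1 (b(H) = (2*H)/((2*H)) = (2*H)*(1/(2*H)) = 1)
C(h) = 0 (C(h) = 0*(2*h - 5) = 0*(-5 + 2*h) = 0)
(-6 - 1*(-30)) + C(b(G))*85 = (-6 - 1*(-30)) + 0*85 = (-6 + 30) + 0 = 24 + 0 = 24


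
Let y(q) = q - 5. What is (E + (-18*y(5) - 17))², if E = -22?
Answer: 1521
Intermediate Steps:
y(q) = -5 + q
(E + (-18*y(5) - 17))² = (-22 + (-18*(-5 + 5) - 17))² = (-22 + (-18*0 - 17))² = (-22 + (0 - 17))² = (-22 - 17)² = (-39)² = 1521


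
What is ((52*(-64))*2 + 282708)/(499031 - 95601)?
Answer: 138026/201715 ≈ 0.68426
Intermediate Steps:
((52*(-64))*2 + 282708)/(499031 - 95601) = (-3328*2 + 282708)/403430 = (-6656 + 282708)*(1/403430) = 276052*(1/403430) = 138026/201715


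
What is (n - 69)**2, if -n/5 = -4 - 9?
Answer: 16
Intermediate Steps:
n = 65 (n = -5*(-4 - 9) = -5*(-13) = 65)
(n - 69)**2 = (65 - 69)**2 = (-4)**2 = 16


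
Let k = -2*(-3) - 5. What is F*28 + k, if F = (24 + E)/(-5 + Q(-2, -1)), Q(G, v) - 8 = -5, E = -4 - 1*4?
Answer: -223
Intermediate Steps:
E = -8 (E = -4 - 4 = -8)
k = 1 (k = 6 - 5 = 1)
Q(G, v) = 3 (Q(G, v) = 8 - 5 = 3)
F = -8 (F = (24 - 8)/(-5 + 3) = 16/(-2) = 16*(-½) = -8)
F*28 + k = -8*28 + 1 = -224 + 1 = -223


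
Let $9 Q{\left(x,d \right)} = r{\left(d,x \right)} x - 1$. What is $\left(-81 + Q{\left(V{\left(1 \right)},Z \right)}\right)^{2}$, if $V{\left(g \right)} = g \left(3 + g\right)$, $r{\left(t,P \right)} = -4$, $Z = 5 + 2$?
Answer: $\frac{556516}{81} \approx 6870.6$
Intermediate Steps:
$Z = 7$
$Q{\left(x,d \right)} = - \frac{1}{9} - \frac{4 x}{9}$ ($Q{\left(x,d \right)} = \frac{- 4 x - 1}{9} = \frac{-1 - 4 x}{9} = - \frac{1}{9} - \frac{4 x}{9}$)
$\left(-81 + Q{\left(V{\left(1 \right)},Z \right)}\right)^{2} = \left(-81 - \left(\frac{1}{9} + \frac{4 \cdot 1 \left(3 + 1\right)}{9}\right)\right)^{2} = \left(-81 - \left(\frac{1}{9} + \frac{4 \cdot 1 \cdot 4}{9}\right)\right)^{2} = \left(-81 - \frac{17}{9}\right)^{2} = \left(- \frac{746}{9}\right)^{2} = \frac{556516}{81}$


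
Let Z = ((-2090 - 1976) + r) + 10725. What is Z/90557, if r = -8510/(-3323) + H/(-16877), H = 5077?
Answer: 373578594988/5078642214947 ≈ 0.073559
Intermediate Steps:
r = 126752399/56082271 (r = -8510/(-3323) + 5077/(-16877) = -8510*(-1/3323) + 5077*(-1/16877) = 8510/3323 - 5077/16877 = 126752399/56082271 ≈ 2.2601)
Z = 373578594988/56082271 (Z = ((-2090 - 1976) + 126752399/56082271) + 10725 = (-4066 + 126752399/56082271) + 10725 = -227903761487/56082271 + 10725 = 373578594988/56082271 ≈ 6661.3)
Z/90557 = (373578594988/56082271)/90557 = (373578594988/56082271)*(1/90557) = 373578594988/5078642214947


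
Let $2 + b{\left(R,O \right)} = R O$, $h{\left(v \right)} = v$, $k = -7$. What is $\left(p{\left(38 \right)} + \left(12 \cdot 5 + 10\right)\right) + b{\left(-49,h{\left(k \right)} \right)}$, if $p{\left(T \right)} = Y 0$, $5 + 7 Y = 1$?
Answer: $411$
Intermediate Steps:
$Y = - \frac{4}{7}$ ($Y = - \frac{5}{7} + \frac{1}{7} \cdot 1 = - \frac{5}{7} + \frac{1}{7} = - \frac{4}{7} \approx -0.57143$)
$b{\left(R,O \right)} = -2 + O R$ ($b{\left(R,O \right)} = -2 + R O = -2 + O R$)
$p{\left(T \right)} = 0$ ($p{\left(T \right)} = \left(- \frac{4}{7}\right) 0 = 0$)
$\left(p{\left(38 \right)} + \left(12 \cdot 5 + 10\right)\right) + b{\left(-49,h{\left(k \right)} \right)} = \left(0 + \left(12 \cdot 5 + 10\right)\right) - -341 = \left(0 + \left(60 + 10\right)\right) + \left(-2 + 343\right) = \left(0 + 70\right) + 341 = 70 + 341 = 411$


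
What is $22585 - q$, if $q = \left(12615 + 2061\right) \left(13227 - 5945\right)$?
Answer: $-106848047$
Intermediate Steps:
$q = 106870632$ ($q = 14676 \cdot 7282 = 106870632$)
$22585 - q = 22585 - 106870632 = -106848047$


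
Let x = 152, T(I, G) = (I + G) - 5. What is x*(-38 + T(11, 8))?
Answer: -3648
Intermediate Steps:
T(I, G) = -5 + G + I (T(I, G) = (G + I) - 5 = -5 + G + I)
x*(-38 + T(11, 8)) = 152*(-38 + (-5 + 8 + 11)) = 152*(-38 + 14) = 152*(-24) = -3648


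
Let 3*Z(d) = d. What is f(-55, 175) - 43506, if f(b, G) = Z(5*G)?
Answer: -129643/3 ≈ -43214.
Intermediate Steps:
Z(d) = d/3
f(b, G) = 5*G/3 (f(b, G) = (5*G)/3 = 5*G/3)
f(-55, 175) - 43506 = (5/3)*175 - 43506 = 875/3 - 43506 = -129643/3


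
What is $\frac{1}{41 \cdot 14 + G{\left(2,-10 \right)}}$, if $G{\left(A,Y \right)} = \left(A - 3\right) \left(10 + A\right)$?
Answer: $\frac{1}{562} \approx 0.0017794$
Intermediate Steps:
$G{\left(A,Y \right)} = \left(-3 + A\right) \left(10 + A\right)$
$\frac{1}{41 \cdot 14 + G{\left(2,-10 \right)}} = \frac{1}{41 \cdot 14 + \left(-30 + 2^{2} + 7 \cdot 2\right)} = \frac{1}{574 + \left(-30 + 4 + 14\right)} = \frac{1}{574 - 12} = \frac{1}{562}$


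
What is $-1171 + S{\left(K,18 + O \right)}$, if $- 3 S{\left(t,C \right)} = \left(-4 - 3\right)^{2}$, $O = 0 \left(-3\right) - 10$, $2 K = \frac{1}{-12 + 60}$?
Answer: $- \frac{3562}{3} \approx -1187.3$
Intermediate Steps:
$K = \frac{1}{96}$ ($K = \frac{1}{2 \left(-12 + 60\right)} = \frac{1}{2 \cdot 48} = \frac{1}{2} \cdot \frac{1}{48} = \frac{1}{96} \approx 0.010417$)
$O = -10$ ($O = 0 - 10 = -10$)
$S{\left(t,C \right)} = - \frac{49}{3}$ ($S{\left(t,C \right)} = - \frac{\left(-4 - 3\right)^{2}}{3} = - \frac{\left(-7\right)^{2}}{3} = \left(- \frac{1}{3}\right) 49 = - \frac{49}{3}$)
$-1171 + S{\left(K,18 + O \right)} = -1171 - \frac{49}{3} = - \frac{3562}{3}$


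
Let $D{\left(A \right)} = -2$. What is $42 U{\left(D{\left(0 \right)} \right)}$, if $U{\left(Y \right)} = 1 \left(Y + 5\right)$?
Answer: $126$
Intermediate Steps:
$U{\left(Y \right)} = 5 + Y$ ($U{\left(Y \right)} = 1 \left(5 + Y\right) = 5 + Y$)
$42 U{\left(D{\left(0 \right)} \right)} = 42 \left(5 - 2\right) = 42 \cdot 3 = 126$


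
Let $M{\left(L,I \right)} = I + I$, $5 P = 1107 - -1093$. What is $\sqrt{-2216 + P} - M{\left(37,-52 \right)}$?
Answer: $104 + 4 i \sqrt{111} \approx 104.0 + 42.143 i$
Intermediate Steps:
$P = 440$ ($P = \frac{1107 - -1093}{5} = \frac{1107 + 1093}{5} = \frac{1}{5} \cdot 2200 = 440$)
$M{\left(L,I \right)} = 2 I$
$\sqrt{-2216 + P} - M{\left(37,-52 \right)} = \sqrt{-2216 + 440} - 2 \left(-52\right) = \sqrt{-1776} - -104 = 4 i \sqrt{111} + 104 = 104 + 4 i \sqrt{111}$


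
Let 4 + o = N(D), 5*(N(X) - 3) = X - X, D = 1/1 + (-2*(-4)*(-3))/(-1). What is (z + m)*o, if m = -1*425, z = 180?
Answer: 245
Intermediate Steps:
m = -425
D = 25 (D = 1*1 + (8*(-3))*(-1) = 1 - 24*(-1) = 1 + 24 = 25)
N(X) = 3 (N(X) = 3 + (X - X)/5 = 3 + (⅕)*0 = 3 + 0 = 3)
o = -1 (o = -4 + 3 = -1)
(z + m)*o = (180 - 425)*(-1) = -245*(-1) = 245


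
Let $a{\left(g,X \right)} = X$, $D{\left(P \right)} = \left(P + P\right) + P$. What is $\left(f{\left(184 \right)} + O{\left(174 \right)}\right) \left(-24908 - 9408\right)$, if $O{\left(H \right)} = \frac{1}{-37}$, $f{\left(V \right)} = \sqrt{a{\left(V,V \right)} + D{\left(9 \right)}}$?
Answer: $\frac{34316}{37} - 34316 \sqrt{211} \approx -4.9754 \cdot 10^{5}$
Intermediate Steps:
$D{\left(P \right)} = 3 P$ ($D{\left(P \right)} = 2 P + P = 3 P$)
$f{\left(V \right)} = \sqrt{27 + V}$ ($f{\left(V \right)} = \sqrt{V + 3 \cdot 9} = \sqrt{V + 27} = \sqrt{27 + V}$)
$O{\left(H \right)} = - \frac{1}{37}$
$\left(f{\left(184 \right)} + O{\left(174 \right)}\right) \left(-24908 - 9408\right) = \left(\sqrt{27 + 184} - \frac{1}{37}\right) \left(-24908 - 9408\right) = \left(\sqrt{211} - \frac{1}{37}\right) \left(-24908 - 9408\right) = \left(- \frac{1}{37} + \sqrt{211}\right) \left(-34316\right) = \frac{34316}{37} - 34316 \sqrt{211}$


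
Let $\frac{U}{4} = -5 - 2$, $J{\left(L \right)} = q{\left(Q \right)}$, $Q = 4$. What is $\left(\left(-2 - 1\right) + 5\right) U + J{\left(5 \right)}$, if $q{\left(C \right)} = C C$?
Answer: $-40$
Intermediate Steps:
$q{\left(C \right)} = C^{2}$
$J{\left(L \right)} = 16$ ($J{\left(L \right)} = 4^{2} = 16$)
$U = -28$ ($U = 4 \left(-5 - 2\right) = 4 \left(-7\right) = -28$)
$\left(\left(-2 - 1\right) + 5\right) U + J{\left(5 \right)} = \left(\left(-2 - 1\right) + 5\right) \left(-28\right) + 16 = \left(-3 + 5\right) \left(-28\right) + 16 = 2 \left(-28\right) + 16 = -56 + 16 = -40$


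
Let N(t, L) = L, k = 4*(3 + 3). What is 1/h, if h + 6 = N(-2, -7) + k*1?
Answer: 1/11 ≈ 0.090909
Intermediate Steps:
k = 24 (k = 4*6 = 24)
h = 11 (h = -6 + (-7 + 24*1) = -6 + (-7 + 24) = -6 + 17 = 11)
1/h = 1/11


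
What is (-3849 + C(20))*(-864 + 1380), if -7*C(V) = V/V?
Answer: -13903104/7 ≈ -1.9862e+6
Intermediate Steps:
C(V) = -1/7 (C(V) = -V/(7*V) = -1/7*1 = -1/7)
(-3849 + C(20))*(-864 + 1380) = (-3849 - 1/7)*(-864 + 1380) = -26944/7*516 = -13903104/7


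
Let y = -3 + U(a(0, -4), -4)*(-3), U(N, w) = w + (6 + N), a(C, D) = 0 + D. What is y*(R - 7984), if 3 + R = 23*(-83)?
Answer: -29688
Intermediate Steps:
a(C, D) = D
R = -1912 (R = -3 + 23*(-83) = -3 - 1909 = -1912)
U(N, w) = 6 + N + w
y = 3 (y = -3 + (6 - 4 - 4)*(-3) = -3 - 2*(-3) = -3 + 6 = 3)
y*(R - 7984) = 3*(-1912 - 7984) = 3*(-9896) = -29688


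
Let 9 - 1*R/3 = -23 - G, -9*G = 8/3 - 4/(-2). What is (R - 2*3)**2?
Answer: 633616/81 ≈ 7822.4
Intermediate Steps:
G = -14/27 (G = -(8/3 - 4/(-2))/9 = -(8*(1/3) - 4*(-1/2))/9 = -(8/3 + 2)/9 = -1/9*14/3 = -14/27 ≈ -0.51852)
R = 850/9 (R = 27 - 3*(-23 - 1*(-14/27)) = 27 - 3*(-23 + 14/27) = 27 - 3*(-607/27) = 27 + 607/9 = 850/9 ≈ 94.444)
(R - 2*3)**2 = (850/9 - 2*3)**2 = (850/9 - 6)**2 = (796/9)**2 = 633616/81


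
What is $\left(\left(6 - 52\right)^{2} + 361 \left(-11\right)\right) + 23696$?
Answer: $21841$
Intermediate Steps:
$\left(\left(6 - 52\right)^{2} + 361 \left(-11\right)\right) + 23696 = \left(\left(-46\right)^{2} - 3971\right) + 23696 = \left(2116 - 3971\right) + 23696 = -1855 + 23696 = 21841$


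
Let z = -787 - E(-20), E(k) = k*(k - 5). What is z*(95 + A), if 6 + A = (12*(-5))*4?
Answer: 194337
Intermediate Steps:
E(k) = k*(-5 + k)
A = -246 (A = -6 + (12*(-5))*4 = -6 - 60*4 = -6 - 240 = -246)
z = -1287 (z = -787 - (-20)*(-5 - 20) = -787 - (-20)*(-25) = -787 - 1*500 = -787 - 500 = -1287)
z*(95 + A) = -1287*(95 - 246) = -1287*(-151) = 194337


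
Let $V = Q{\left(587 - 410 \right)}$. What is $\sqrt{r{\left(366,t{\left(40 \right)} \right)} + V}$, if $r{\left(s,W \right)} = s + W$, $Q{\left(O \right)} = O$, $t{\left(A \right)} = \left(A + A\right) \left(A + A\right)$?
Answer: $\sqrt{6943} \approx 83.325$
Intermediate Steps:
$t{\left(A \right)} = 4 A^{2}$ ($t{\left(A \right)} = 2 A 2 A = 4 A^{2}$)
$V = 177$ ($V = 587 - 410 = 177$)
$r{\left(s,W \right)} = W + s$
$\sqrt{r{\left(366,t{\left(40 \right)} \right)} + V} = \sqrt{\left(4 \cdot 40^{2} + 366\right) + 177} = \sqrt{\left(4 \cdot 1600 + 366\right) + 177} = \sqrt{\left(6400 + 366\right) + 177} = \sqrt{6766 + 177} = \sqrt{6943}$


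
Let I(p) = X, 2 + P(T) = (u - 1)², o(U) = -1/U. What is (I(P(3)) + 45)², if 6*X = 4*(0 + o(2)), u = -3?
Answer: 17956/9 ≈ 1995.1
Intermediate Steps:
P(T) = 14 (P(T) = -2 + (-3 - 1)² = -2 + (-4)² = -2 + 16 = 14)
X = -⅓ (X = (4*(0 - 1/2))/6 = (4*(0 - 1*½))/6 = (4*(0 - ½))/6 = (4*(-½))/6 = (⅙)*(-2) = -⅓ ≈ -0.33333)
I(p) = -⅓
(I(P(3)) + 45)² = (-⅓ + 45)² = (134/3)² = 17956/9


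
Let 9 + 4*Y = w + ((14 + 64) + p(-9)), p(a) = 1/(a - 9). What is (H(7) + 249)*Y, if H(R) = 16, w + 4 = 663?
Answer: 3472295/72 ≈ 48226.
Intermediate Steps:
w = 659 (w = -4 + 663 = 659)
p(a) = 1/(-9 + a)
Y = 13103/72 (Y = -9/4 + (659 + ((14 + 64) + 1/(-9 - 9)))/4 = -9/4 + (659 + (78 + 1/(-18)))/4 = -9/4 + (659 + (78 - 1/18))/4 = -9/4 + (659 + 1403/18)/4 = -9/4 + (¼)*(13265/18) = -9/4 + 13265/72 = 13103/72 ≈ 181.99)
(H(7) + 249)*Y = (16 + 249)*(13103/72) = 265*(13103/72) = 3472295/72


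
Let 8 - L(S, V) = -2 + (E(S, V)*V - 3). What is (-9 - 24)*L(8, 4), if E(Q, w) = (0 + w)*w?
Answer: 1683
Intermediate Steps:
E(Q, w) = w² (E(Q, w) = w*w = w²)
L(S, V) = 13 - V³ (L(S, V) = 8 - (-2 + (V²*V - 3)) = 8 - (-2 + (V³ - 3)) = 8 - (-2 + (-3 + V³)) = 8 - (-5 + V³) = 8 + (5 - V³) = 13 - V³)
(-9 - 24)*L(8, 4) = (-9 - 24)*(13 - 1*4³) = -33*(13 - 1*64) = -33*(13 - 64) = -33*(-51) = 1683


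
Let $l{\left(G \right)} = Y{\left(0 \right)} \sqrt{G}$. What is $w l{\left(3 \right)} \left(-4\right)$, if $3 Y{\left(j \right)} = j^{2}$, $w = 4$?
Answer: $0$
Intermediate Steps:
$Y{\left(j \right)} = \frac{j^{2}}{3}$
$l{\left(G \right)} = 0$ ($l{\left(G \right)} = \frac{0^{2}}{3} \sqrt{G} = \frac{1}{3} \cdot 0 \sqrt{G} = 0 \sqrt{G} = 0$)
$w l{\left(3 \right)} \left(-4\right) = 4 \cdot 0 \left(-4\right) = 0 \left(-4\right) = 0$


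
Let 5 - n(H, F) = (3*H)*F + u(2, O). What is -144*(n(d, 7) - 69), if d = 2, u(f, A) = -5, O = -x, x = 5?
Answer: 14544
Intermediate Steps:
O = -5 (O = -1*5 = -5)
n(H, F) = 10 - 3*F*H (n(H, F) = 5 - ((3*H)*F - 5) = 5 - (3*F*H - 5) = 5 - (-5 + 3*F*H) = 5 + (5 - 3*F*H) = 10 - 3*F*H)
-144*(n(d, 7) - 69) = -144*((10 - 3*7*2) - 69) = -144*((10 - 42) - 69) = -144*(-32 - 69) = -144*(-101) = 14544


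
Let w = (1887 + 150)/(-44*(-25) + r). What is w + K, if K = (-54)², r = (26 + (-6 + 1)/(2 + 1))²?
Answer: 458001/157 ≈ 2917.2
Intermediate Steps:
r = 5329/9 (r = (26 - 5/3)² = (73/3)² = 5329/9 ≈ 592.11)
K = 2916
w = 189/157 (w = (1887 + 150)/(-44*(-25) + 5329/9) = 2037/(1100 + 5329/9) = 2037/(15229/9) = 2037*(9/15229) = 189/157 ≈ 1.2038)
w + K = 189/157 + 2916 = 458001/157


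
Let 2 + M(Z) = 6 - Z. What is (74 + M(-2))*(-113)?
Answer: -9040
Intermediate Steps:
M(Z) = 4 - Z (M(Z) = -2 + (6 - Z) = 4 - Z)
(74 + M(-2))*(-113) = (74 + (4 - 1*(-2)))*(-113) = (74 + (4 + 2))*(-113) = (74 + 6)*(-113) = 80*(-113) = -9040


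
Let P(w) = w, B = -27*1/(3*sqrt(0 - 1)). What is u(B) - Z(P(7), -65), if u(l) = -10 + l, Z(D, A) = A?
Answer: 55 + 9*I ≈ 55.0 + 9.0*I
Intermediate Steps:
B = 9*I (B = -27*(-I/3) = -(-9)*I = 9*I ≈ 9.0*I)
u(B) - Z(P(7), -65) = (-10 + 9*I) - 1*(-65) = (-10 + 9*I) + 65 = 55 + 9*I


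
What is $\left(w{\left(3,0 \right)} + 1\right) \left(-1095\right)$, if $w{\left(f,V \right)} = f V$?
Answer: $-1095$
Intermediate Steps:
$w{\left(f,V \right)} = V f$
$\left(w{\left(3,0 \right)} + 1\right) \left(-1095\right) = \left(0 \cdot 3 + 1\right) \left(-1095\right) = \left(0 + 1\right) \left(-1095\right) = 1 \left(-1095\right) = -1095$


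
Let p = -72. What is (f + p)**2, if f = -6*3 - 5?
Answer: 9025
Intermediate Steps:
f = -23 (f = -18 - 5 = -23)
(f + p)**2 = (-23 - 72)**2 = (-95)**2 = 9025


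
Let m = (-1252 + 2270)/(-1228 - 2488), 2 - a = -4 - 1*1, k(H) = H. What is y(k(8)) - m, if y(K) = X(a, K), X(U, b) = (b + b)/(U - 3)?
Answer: 7941/1858 ≈ 4.2739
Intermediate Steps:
a = 7 (a = 2 - (-4 - 1*1) = 2 - (-4 - 1) = 2 - 1*(-5) = 2 + 5 = 7)
m = -509/1858 (m = 1018/(-3716) = 1018*(-1/3716) = -509/1858 ≈ -0.27395)
X(U, b) = 2*b/(-3 + U) (X(U, b) = (2*b)/(-3 + U) = 2*b/(-3 + U))
y(K) = K/2 (y(K) = 2*K/(-3 + 7) = 2*K/4 = 2*K*(¼) = K/2)
y(k(8)) - m = (½)*8 - 1*(-509/1858) = 4 + 509/1858 = 7941/1858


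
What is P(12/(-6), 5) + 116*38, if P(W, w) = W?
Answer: 4406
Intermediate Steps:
P(12/(-6), 5) + 116*38 = 12/(-6) + 116*38 = 12*(-1/6) + 4408 = -2 + 4408 = 4406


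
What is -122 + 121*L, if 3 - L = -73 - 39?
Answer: 13793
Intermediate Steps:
L = 115 (L = 3 - (-73 - 39) = 3 - 1*(-112) = 3 + 112 = 115)
-122 + 121*L = -122 + 121*115 = -122 + 13915 = 13793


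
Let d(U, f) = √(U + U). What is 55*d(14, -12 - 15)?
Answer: 110*√7 ≈ 291.03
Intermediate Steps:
d(U, f) = √2*√U (d(U, f) = √(2*U) = √2*√U)
55*d(14, -12 - 15) = 55*(√2*√14) = 55*(2*√7) = 110*√7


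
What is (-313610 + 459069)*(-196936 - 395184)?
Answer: -86129183080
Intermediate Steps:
(-313610 + 459069)*(-196936 - 395184) = 145459*(-592120) = -86129183080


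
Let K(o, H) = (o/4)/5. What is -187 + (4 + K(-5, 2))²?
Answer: -2767/16 ≈ -172.94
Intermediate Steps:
K(o, H) = o/20 (K(o, H) = (o*(¼))*(⅕) = (o/4)*(⅕) = o/20)
-187 + (4 + K(-5, 2))² = -187 + (4 + (1/20)*(-5))² = -187 + (4 - ¼)² = -187 + (15/4)² = -187 + 225/16 = -2767/16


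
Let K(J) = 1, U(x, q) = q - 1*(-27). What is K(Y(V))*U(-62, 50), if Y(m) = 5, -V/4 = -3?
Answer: 77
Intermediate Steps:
U(x, q) = 27 + q (U(x, q) = q + 27 = 27 + q)
V = 12 (V = -4*(-3) = 12)
K(Y(V))*U(-62, 50) = 1*(27 + 50) = 1*77 = 77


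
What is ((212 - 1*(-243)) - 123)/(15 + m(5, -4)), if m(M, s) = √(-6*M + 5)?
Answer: 498/25 - 166*I/25 ≈ 19.92 - 6.64*I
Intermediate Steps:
m(M, s) = √(5 - 6*M)
((212 - 1*(-243)) - 123)/(15 + m(5, -4)) = ((212 - 1*(-243)) - 123)/(15 + √(5 - 6*5)) = ((212 + 243) - 123)/(15 + √(5 - 30)) = (455 - 123)/(15 + √(-25)) = 332/(15 + 5*I) = 332*((15 - 5*I)/250) = 166*(15 - 5*I)/125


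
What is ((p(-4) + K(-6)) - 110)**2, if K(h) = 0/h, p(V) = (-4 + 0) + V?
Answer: 13924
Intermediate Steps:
p(V) = -4 + V
K(h) = 0
((p(-4) + K(-6)) - 110)**2 = (((-4 - 4) + 0) - 110)**2 = ((-8 + 0) - 110)**2 = (-8 - 110)**2 = (-118)**2 = 13924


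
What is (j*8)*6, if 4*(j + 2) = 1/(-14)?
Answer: -678/7 ≈ -96.857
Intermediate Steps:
j = -113/56 (j = -2 + (1/4)/(-14) = -2 + (1/4)*(-1/14) = -2 - 1/56 = -113/56 ≈ -2.0179)
(j*8)*6 = -113/56*8*6 = -113/7*6 = -678/7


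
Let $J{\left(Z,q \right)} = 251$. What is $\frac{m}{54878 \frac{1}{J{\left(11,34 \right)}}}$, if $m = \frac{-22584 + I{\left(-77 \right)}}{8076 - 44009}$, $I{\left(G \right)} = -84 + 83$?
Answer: $\frac{5668835}{1971931174} \approx 0.0028748$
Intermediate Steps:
$I{\left(G \right)} = -1$
$m = \frac{22585}{35933}$ ($m = \frac{-22584 - 1}{8076 - 44009} = - \frac{22585}{-35933} = \left(-22585\right) \left(- \frac{1}{35933}\right) = \frac{22585}{35933} \approx 0.62853$)
$\frac{m}{54878 \frac{1}{J{\left(11,34 \right)}}} = \frac{22585}{35933 \cdot \frac{54878}{251}} = \frac{22585}{35933} \cdot \frac{251}{54878} = \frac{5668835}{1971931174}$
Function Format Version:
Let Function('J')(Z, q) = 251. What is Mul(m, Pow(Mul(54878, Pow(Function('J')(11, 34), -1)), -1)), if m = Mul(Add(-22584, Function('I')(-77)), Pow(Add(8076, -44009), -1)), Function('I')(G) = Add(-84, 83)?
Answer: Rational(5668835, 1971931174) ≈ 0.0028748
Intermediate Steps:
Function('I')(G) = -1
m = Rational(22585, 35933) (m = Mul(Add(-22584, -1), Pow(Add(8076, -44009), -1)) = Mul(-22585, Pow(-35933, -1)) = Mul(-22585, Rational(-1, 35933)) = Rational(22585, 35933) ≈ 0.62853)
Mul(m, Pow(Mul(54878, Pow(Function('J')(11, 34), -1)), -1)) = Mul(Rational(22585, 35933), Pow(Mul(54878, Pow(251, -1)), -1)) = Mul(Rational(22585, 35933), Pow(Mul(54878, Rational(1, 251)), -1)) = Mul(Rational(22585, 35933), Pow(Rational(54878, 251), -1)) = Mul(Rational(22585, 35933), Rational(251, 54878)) = Rational(5668835, 1971931174)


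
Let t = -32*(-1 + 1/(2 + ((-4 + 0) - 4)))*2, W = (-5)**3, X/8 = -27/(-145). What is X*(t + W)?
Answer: -10872/145 ≈ -74.979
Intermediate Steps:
X = 216/145 (X = 8*(-27/(-145)) = 8*(-27*(-1/145)) = 8*(27/145) = 216/145 ≈ 1.4897)
W = -125
t = 224/3 (t = -32*(-1 + 1/(2 + (-4 - 4)))*2 = -32*(-1 + 1/(2 - 8))*2 = -32*(-1 + 1/(-6))*2 = -32*(-1 - 1/6)*2 = -(-112)*2/3 = -32*(-7/3) = 224/3 ≈ 74.667)
X*(t + W) = 216*(224/3 - 125)/145 = (216/145)*(-151/3) = -10872/145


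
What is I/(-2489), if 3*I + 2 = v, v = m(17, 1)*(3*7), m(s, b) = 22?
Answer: -460/7467 ≈ -0.061604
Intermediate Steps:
v = 462 (v = 22*(3*7) = 22*21 = 462)
I = 460/3 (I = -2/3 + (1/3)*462 = -2/3 + 154 = 460/3 ≈ 153.33)
I/(-2489) = (460/3)/(-2489) = (460/3)*(-1/2489) = -460/7467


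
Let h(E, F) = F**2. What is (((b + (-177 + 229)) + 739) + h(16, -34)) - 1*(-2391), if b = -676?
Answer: 3662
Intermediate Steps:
(((b + (-177 + 229)) + 739) + h(16, -34)) - 1*(-2391) = (((-676 + (-177 + 229)) + 739) + (-34)**2) - 1*(-2391) = (((-676 + 52) + 739) + 1156) + 2391 = ((-624 + 739) + 1156) + 2391 = (115 + 1156) + 2391 = 1271 + 2391 = 3662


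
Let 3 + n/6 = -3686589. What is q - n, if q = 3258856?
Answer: 25378408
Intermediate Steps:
n = -22119552 (n = -18 + 6*(-3686589) = -18 - 22119534 = -22119552)
q - n = 3258856 - 1*(-22119552) = 3258856 + 22119552 = 25378408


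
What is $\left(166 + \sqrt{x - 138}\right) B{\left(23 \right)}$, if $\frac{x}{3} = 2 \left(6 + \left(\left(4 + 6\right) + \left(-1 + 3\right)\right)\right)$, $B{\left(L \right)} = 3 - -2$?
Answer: $830 + 5 i \sqrt{30} \approx 830.0 + 27.386 i$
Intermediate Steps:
$B{\left(L \right)} = 5$ ($B{\left(L \right)} = 3 + 2 = 5$)
$x = 108$ ($x = 3 \cdot 2 \left(6 + \left(\left(4 + 6\right) + \left(-1 + 3\right)\right)\right) = 3 \cdot 2 \left(6 + \left(10 + 2\right)\right) = 3 \cdot 2 \left(6 + 12\right) = 3 \cdot 2 \cdot 18 = 3 \cdot 36 = 108$)
$\left(166 + \sqrt{x - 138}\right) B{\left(23 \right)} = \left(166 + \sqrt{108 - 138}\right) 5 = \left(166 + \sqrt{-30}\right) 5 = \left(166 + i \sqrt{30}\right) 5 = 830 + 5 i \sqrt{30}$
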